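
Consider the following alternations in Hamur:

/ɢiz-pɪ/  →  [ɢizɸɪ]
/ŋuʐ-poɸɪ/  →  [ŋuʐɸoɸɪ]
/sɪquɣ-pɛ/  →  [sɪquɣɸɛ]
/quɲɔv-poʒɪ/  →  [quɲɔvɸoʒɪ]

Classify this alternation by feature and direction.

Comparing underlying and surface forms, /p/ → [ɸ] is the alternation; the neighbouring /z/ is constant.
The change stop → fricative matches the manner of the preceding /z/, identifying this as manner assimilation.
Place and voice are unchanged, so the assimilation is partial, not total.
The other alternating forms pattern the same way: /p/ → [ɸ] after /ʐ/ (stop → fricative, matching a fricative); /p/ → [ɸ] after /ɣ/ (stop → fricative, matching a fricative); /p/ → [ɸ] after /v/ (stop → fricative, matching a fricative) — only manner changes, and always toward the preceding segment.
The trigger is the preceding segment, so the direction is progressive (perseverative).

progressive manner assimilation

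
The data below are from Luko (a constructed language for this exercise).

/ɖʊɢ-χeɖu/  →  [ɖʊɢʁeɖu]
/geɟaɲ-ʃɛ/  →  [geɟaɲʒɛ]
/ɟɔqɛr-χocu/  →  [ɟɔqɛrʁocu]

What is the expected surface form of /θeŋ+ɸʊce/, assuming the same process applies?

[θeŋβʊce]

The data show progressive voicing assimilation: /χ/ → [ʁ] after /ɢ/; /ʃ/ → [ʒ] after /ɲ/; /χ/ → [ʁ] after /r/. In each pair only voicing changes, matching the preceding consonant, while place and manner stay constant.
The rule targets /ɸ/ (voiceless bilabial fricative), which sits after the trigger /ŋ/ (voiced).
The voiced bilabial fricative is [β], so /ɸ/ → [β].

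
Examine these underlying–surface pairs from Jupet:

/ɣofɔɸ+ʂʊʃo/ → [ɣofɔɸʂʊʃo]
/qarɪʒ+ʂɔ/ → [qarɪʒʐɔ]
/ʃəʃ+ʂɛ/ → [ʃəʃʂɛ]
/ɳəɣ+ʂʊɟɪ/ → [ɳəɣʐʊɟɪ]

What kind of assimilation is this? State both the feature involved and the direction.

progressive voicing assimilation

Comparing underlying and surface forms, /ʂ/ → [ʐ] is the alternation; the neighbouring /ʒ/ is constant.
The change voiceless → voiced matches the voicing of the preceding /ʒ/, identifying this as voicing assimilation.
Place and manner are unchanged, so the assimilation is partial, not total.
The same holds elsewhere in the data: /ʂ/ → [ʐ] after /ɣ/ (voiceless → voiced, matching voiced) — only voicing changes, and always toward the preceding segment.
Nothing changes in [ɣofɔɸʂʊʃo], [ʃəʃʂɛ]: there the adjacent consonants already agree in voicing (/ʂ/ and /ɸ/ are both voiceless; /ʂ/ and /ʃ/ are both voiceless), so these forms are consistent with the same rule.
Since the segment that changes follows the conditioning segment, the assimilation is progressive.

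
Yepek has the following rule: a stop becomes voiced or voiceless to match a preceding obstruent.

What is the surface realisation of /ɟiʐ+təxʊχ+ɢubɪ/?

[ɟiʐdəxʊχqubɪ]

/t/ is a voiceless alveolar stop. The preceding trigger /ʐ/ is voiced, so /t/ must become voiced as well.
Changing only its voicing to voiced gives [d] — the voiced alveolar stop.
At the second juncture, /ɢ/ likewise becomes [q] adjacent to /χ/.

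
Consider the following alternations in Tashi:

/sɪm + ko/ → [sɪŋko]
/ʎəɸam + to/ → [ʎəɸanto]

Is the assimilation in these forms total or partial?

Comparing underlying and surface forms, /m/ → [ŋ] is the alternation; the neighbouring /k/ is constant.
The change bilabial → velar matches the place of the following /k/, identifying this as place assimilation.
Manner and voice are unchanged, so the assimilation is partial, not total.
The same holds elsewhere in the data: /m/ → [n] before /t/ (bilabial → alveolar, matching alveolar) — only place changes, and always toward the following segment.

partial assimilation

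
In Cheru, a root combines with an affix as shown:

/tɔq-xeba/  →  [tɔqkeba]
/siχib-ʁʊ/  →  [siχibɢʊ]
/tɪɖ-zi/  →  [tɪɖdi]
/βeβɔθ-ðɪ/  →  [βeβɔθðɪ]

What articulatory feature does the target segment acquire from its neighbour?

manner

Underlying /x/ is realised as [k] next to /q/; /q/ itself does not change.
/x/ is a fricative while /q/ is a stop; the output [k] is a stop, matching the trigger — so the feature that spreads is manner.
The same holds elsewhere in the data: /ʁ/ → [ɢ] after /b/ (fricative → stop, matching a stop); /z/ → [d] after /ɖ/ (fricative → stop, matching a stop) — only manner changes, and always toward the preceding segment.
No alternation appears in [βeβɔθðɪ]: there the adjacent consonants already agree in manner (/ð/ and /θ/ are both fricatives), so this form is consistent with the same rule.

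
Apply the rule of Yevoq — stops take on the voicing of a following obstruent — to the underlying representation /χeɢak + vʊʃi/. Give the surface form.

[χeɢagvʊʃi]

/k/ is a voiceless velar stop. The following trigger /v/ is voiced, so /k/ must become voiced as well.
Changing only its voicing to voiced gives [g] — the voiced velar stop.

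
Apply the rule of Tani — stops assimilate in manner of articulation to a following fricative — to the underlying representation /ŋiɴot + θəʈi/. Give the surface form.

[ŋiɴosθəʈi]

The rule targets /t/ (voiceless alveolar stop), which sits before the trigger /θ/ (fricative).
A voiceless alveolar fricative is [s], so the surface segment is [s].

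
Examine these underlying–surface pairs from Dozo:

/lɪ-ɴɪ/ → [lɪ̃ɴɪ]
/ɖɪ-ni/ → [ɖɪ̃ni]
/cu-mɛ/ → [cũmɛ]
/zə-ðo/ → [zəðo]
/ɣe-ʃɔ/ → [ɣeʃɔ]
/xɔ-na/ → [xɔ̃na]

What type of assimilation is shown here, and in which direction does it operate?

regressive nasality assimilation (vowel nasalisation)

The vowel /ɪ/ surfaces as nasalised [ɪ̃] next to the following nasal /ɴ/ — it has acquired the [+nasal] feature of its neighbour.
The other forms show the same pattern: /ɪ/ → [ɪ̃] before /n/; /u/ → [ũ] before /m/; /ɔ/ → [ɔ̃] before /n/ — each time a vowel is nasalised next to a following nasal.
No change occurs in [zəðo], [ɣeʃɔ] because the vowel at the boundary is adjacent to an oral consonant, not a nasal (/ə/ next to /ð/; /e/ next to /ʃ/).
Because the conditioning nasal is to the right of the vowel that changes, the process is regressive (anticipatory).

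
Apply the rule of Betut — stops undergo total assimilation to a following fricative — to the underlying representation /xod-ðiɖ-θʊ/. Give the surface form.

[xoððiθθʊ]

/d/ is the segment targeted by the rule; it sits immediately before /ð/, so it assimilates completely and surfaces as [ð].
At the second juncture, /ɖ/ likewise becomes [θ] adjacent to /θ/.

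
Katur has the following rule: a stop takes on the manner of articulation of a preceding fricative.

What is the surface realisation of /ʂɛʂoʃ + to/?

[ʂɛʂoʃso]

/t/ is a voiceless alveolar stop. The preceding trigger /ʃ/ is a fricative, so /t/ must become a fricative as well.
A voiceless alveolar fricative is [s], so the surface segment is [s].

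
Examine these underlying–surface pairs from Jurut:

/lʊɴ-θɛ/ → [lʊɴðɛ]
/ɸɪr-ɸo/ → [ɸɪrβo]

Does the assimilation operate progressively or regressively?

The segment that alternates is /θ/, which surfaces as [ð] when adjacent to /ɴ/.
The change voiceless → voiced matches the voicing of the preceding /ɴ/, identifying this as voicing assimilation.
Checking the remaining alternation: /ɸ/ → [β] after /r/ (voiceless → voiced, matching voiced) — only voicing changes, and always toward the preceding segment.
The trigger is the preceding segment, so the direction is progressive (perseverative).

progressive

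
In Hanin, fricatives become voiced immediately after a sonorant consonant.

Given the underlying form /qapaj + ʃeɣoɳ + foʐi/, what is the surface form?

/ʃ/ is a voiceless postalveolar fricative. The preceding trigger /j/ is voiced, so /ʃ/ must become voiced as well.
Changing only its voicing to voiced gives [ʒ] — the voiced postalveolar fricative.
At the second juncture, /f/ likewise becomes [v] adjacent to /ɳ/.

[qapajʒeɣoɳvoʐi]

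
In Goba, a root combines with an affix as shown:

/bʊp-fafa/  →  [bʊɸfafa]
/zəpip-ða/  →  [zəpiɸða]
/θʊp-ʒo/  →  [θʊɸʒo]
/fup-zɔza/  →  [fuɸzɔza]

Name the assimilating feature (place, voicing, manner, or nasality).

Underlying /p/ is realised as [ɸ] next to /f/; /f/ itself does not change.
The change stop → fricative matches the manner of the following /f/, identifying this as manner assimilation.
The other alternating forms pattern the same way: /p/ → [ɸ] before /ð/ (stop → fricative, matching a fricative); /p/ → [ɸ] before /ʒ/ (stop → fricative, matching a fricative); /p/ → [ɸ] before /z/ (stop → fricative, matching a fricative) — only manner changes, and always toward the following segment.

manner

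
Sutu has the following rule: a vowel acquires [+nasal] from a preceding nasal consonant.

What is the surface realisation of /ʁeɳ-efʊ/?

[ʁeɳẽfʊ]

The vowel /e/ is adjacent to the preceding nasal /ɳ/, so it acquires [+nasal] and surfaces as [ẽ].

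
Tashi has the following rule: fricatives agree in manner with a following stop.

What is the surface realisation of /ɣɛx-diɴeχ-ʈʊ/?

/x/ is a voiceless velar fricative. The following trigger /d/ is a stop, so /x/ must become a stop as well.
A voiceless velar stop is [k], so the surface segment is [k].
At the second juncture, /χ/ likewise becomes [q] adjacent to /ʈ/.

[ɣɛkdiɴeqʈʊ]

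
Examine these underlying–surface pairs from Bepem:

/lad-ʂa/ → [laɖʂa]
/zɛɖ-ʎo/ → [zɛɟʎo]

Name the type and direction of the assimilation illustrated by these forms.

regressive place assimilation

The segment that alternates is /d/, which surfaces as [ɖ] when adjacent to /ʂ/.
/d/ is alveolar while /ʂ/ is retroflex; the output [ɖ] is retroflex, matching the trigger — so the feature that spreads is place.
Manner and voice are unchanged, so the assimilation is partial, not total.
Checking the remaining alternation: /ɖ/ → [ɟ] before /ʎ/ (retroflex → palatal, matching palatal) — only place changes, and always toward the following segment.
Since the segment that changes precedes the conditioning segment, the assimilation is regressive.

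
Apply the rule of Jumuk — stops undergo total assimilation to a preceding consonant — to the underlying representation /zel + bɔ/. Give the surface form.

/b/ is the segment targeted by the rule; it sits immediately after /l/, so it assimilates completely and surfaces as [l].

[zellɔ]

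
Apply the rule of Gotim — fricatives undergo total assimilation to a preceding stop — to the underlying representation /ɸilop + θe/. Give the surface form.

[ɸiloppe]

/θ/ is the segment targeted by the rule; it sits immediately after /p/, so it assimilates completely and surfaces as [p].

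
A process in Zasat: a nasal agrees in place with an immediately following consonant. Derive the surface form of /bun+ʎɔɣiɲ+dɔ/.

/n/ is a voiced alveolar nasal. The following trigger /ʎ/ is palatal, so /n/ must become palatal as well.
The voiced palatal nasal is [ɲ], so /n/ → [ɲ].
The same rule applies at the second boundary: /ɲ/ → [n] next to /d/.

[buɲʎɔɣindɔ]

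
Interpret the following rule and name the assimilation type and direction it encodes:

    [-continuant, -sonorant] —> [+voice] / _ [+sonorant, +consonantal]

The target ([-continuant, -sonorant], stops) acquires [+voice] next to a sonorant consonant ([+sonorant, +consonantal]) — it takes on the voicing of its neighbour, so the feature that spreads is voicing.
The conditioning segment sits to the right of the focus bar, meaning the trigger follows the segment that changes — regressive assimilation.

regressive voicing assimilation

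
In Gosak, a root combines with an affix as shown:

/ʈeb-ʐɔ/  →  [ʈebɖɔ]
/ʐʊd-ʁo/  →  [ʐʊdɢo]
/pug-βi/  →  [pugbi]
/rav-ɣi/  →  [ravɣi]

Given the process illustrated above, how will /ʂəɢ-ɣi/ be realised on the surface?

The data show progressive manner assimilation: /ʐ/ → [ɖ] after /b/; /ʁ/ → [ɢ] after /d/; /β/ → [b] after /g/. In each pair only manner changes, matching the preceding consonant, while place and voice stay constant.
Nothing changes in [ravɣi]: there the adjacent consonants already agree in manner (/ɣ/ and /v/ are both fricatives), so this form is consistent with the same rule.
The rule targets /ɣ/ (voiced velar fricative), which sits after the trigger /ɢ/ (stop).
Changing only its manner to stop gives [g] — the voiced velar stop.

[ʂəɢgi]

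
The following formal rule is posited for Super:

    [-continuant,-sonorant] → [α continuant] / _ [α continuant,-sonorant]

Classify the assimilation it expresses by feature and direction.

regressive manner assimilation

The rule copies [continuant] (continuancy) from the environment onto the target stops; since [±continuant] encodes the stop/fricative manner contrast, the assimilating dimension is manner.
The conditioning segment sits to the right of the focus bar, meaning the trigger follows the segment that changes — regressive assimilation.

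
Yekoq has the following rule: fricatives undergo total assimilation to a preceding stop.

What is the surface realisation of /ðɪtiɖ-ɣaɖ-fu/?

[ðɪtiɖɖaɖɖu]

/ɣ/ is the segment targeted by the rule; it sits immediately after /ɖ/, so it assimilates completely and surfaces as [ɖ].
The same rule applies at the second boundary: /f/ → [ɖ] next to /ɖ/.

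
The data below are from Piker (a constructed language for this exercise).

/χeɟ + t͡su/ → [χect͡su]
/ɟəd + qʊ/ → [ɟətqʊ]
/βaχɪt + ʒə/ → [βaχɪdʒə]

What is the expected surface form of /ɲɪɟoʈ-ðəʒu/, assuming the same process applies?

The data show regressive voicing assimilation: /ɟ/ → [c] before /t͡s/; /d/ → [t] before /q/; /t/ → [d] before /ʒ/. In each pair only voicing changes, matching the following consonant, while place and manner stay constant.
/ʈ/ is a voiceless retroflex stop. The following trigger /ð/ is voiced, so /ʈ/ must become voiced as well.
The voiced retroflex stop is [ɖ], so /ʈ/ → [ɖ].

[ɲɪɟoɖðəʒu]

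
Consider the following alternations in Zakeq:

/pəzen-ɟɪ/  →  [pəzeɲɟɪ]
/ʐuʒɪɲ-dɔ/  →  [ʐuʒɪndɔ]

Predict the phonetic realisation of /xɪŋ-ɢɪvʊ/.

[xɪɴɢɪvʊ]

The data show regressive place assimilation: /n/ → [ɲ] before /ɟ/; /ɲ/ → [n] before /d/. In each pair only place changes, matching the following consonant, while manner and voice stay constant.
The rule targets /ŋ/ (voiced velar nasal), which sits before the trigger /ɢ/ (uvular).
The voiced uvular nasal is [ɴ], so /ŋ/ → [ɴ].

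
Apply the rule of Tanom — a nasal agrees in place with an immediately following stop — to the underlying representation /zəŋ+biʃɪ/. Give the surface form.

/ŋ/ is a voiced velar nasal. The following trigger /b/ is bilabial, so /ŋ/ must become bilabial as well.
Changing only its place to bilabial gives [m] — the voiced bilabial nasal.

[zəmbiʃɪ]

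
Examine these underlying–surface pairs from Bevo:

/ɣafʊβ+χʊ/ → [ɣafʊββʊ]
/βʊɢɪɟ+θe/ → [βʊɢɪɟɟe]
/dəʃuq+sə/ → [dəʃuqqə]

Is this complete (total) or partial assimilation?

total assimilation

Underlying /χ/ is realised as [β] next to /β/; /β/ itself does not change.
The output [β] is identical to the trigger /β/ — every feature (place, manner, voicing) has been copied — so this is total assimilation.
The other forms behave the same way: /θ/ → [ɟ] after /ɟ/; /s/ → [q] after /q/ — in each case the output is a copy of the preceding consonant.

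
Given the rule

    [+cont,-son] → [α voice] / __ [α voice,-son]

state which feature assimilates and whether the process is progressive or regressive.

regressive voicing assimilation

The rule copies [voice] from the environment onto the target, so the assimilating feature is voicing.
Since the environment is written after the underscore, the trigger follows the target; the direction is regressive.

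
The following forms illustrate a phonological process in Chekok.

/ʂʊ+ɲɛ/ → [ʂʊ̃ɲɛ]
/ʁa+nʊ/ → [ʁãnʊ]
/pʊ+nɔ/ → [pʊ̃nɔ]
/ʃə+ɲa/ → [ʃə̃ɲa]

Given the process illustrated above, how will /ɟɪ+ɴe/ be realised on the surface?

[ɟɪ̃ɴe]

The data show regressive nasality assimilation (vowel nasalisation): /ʊ/ → [ʊ̃] before /ɲ/; /a/ → [ã] before /n/; /ʊ/ → [ʊ̃] before /n/; /ə/ → [ə̃] before /ɲ/ — a vowel is nasalised by an immediately following nasal consonant.
The vowel /ɪ/ is adjacent to the following nasal /ɴ/, so it acquires [+nasal] and surfaces as [ɪ̃].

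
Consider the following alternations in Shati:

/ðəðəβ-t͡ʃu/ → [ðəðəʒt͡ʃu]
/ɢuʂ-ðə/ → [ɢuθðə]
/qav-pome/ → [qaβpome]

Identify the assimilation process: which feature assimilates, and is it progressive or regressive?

Underlying /β/ is realised as [ʒ] next to /t͡ʃ/; /t͡ʃ/ itself does not change.
/β/ is bilabial while /t͡ʃ/ is postalveolar; the output [ʒ] is postalveolar, matching the trigger — so the feature that spreads is place.
Manner and voice are unchanged, so the assimilation is partial, not total.
The other alternating forms pattern the same way: /ʂ/ → [θ] before /ð/ (retroflex → dental, matching dental); /v/ → [β] before /p/ (labiodental → bilabial, matching bilabial) — only place changes, and always toward the following segment.
Since the segment that changes precedes the conditioning segment, the assimilation is regressive.

regressive place assimilation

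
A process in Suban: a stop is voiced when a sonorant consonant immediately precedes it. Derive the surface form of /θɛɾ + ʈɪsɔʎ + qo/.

/ʈ/ is a voiceless retroflex stop. The preceding trigger /ɾ/ is voiced, so /ʈ/ must become voiced as well.
Changing only its voicing to voiced gives [ɖ] — the voiced retroflex stop.
The same rule applies at the second boundary: /q/ → [ɢ] next to /ʎ/.

[θɛɾɖɪsɔʎɢo]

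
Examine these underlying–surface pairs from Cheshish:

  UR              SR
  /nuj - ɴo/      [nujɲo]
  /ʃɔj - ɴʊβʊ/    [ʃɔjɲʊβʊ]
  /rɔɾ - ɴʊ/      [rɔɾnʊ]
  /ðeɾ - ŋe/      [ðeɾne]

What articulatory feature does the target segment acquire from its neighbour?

Underlying /ɴ/ is realised as [ɲ] next to /j/; /j/ itself does not change.
The change uvular → palatal matches the place of the preceding /j/, identifying this as place assimilation.
Checking the remaining alternations: /ɴ/ → [n] after /ɾ/ (uvular → alveolar, matching alveolar); /ŋ/ → [n] after /ɾ/ (velar → alveolar, matching alveolar) — only place changes, and always toward the preceding segment.

place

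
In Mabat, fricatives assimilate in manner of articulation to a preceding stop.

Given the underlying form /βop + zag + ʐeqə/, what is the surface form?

The rule targets /z/ (voiced alveolar fricative), which sits after the trigger /p/ (stop).
The voiced alveolar stop is [d], so /z/ → [d].
At the second juncture, /ʐ/ likewise becomes [ɖ] adjacent to /g/.

[βopdagɖeqə]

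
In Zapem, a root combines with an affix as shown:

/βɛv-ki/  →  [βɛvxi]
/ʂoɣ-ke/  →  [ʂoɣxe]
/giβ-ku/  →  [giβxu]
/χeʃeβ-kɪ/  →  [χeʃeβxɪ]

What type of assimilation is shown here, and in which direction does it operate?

The segment that alternates is /k/, which surfaces as [x] when adjacent to /v/.
/k/ is a stop while /v/ is a fricative; the output [x] is a fricative, matching the trigger — so the feature that spreads is manner.
Place and voice are unchanged, so the assimilation is partial, not total.
The other alternating forms pattern the same way: /k/ → [x] after /ɣ/ (stop → fricative, matching a fricative); /k/ → [x] after /β/ (stop → fricative, matching a fricative) — only manner changes, and always toward the preceding segment.
Since the segment that changes follows the conditioning segment, the assimilation is progressive.

progressive manner assimilation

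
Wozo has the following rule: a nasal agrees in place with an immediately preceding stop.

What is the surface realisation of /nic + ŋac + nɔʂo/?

/ŋ/ is a voiced velar nasal. The preceding trigger /c/ is palatal, so /ŋ/ must become palatal as well.
The voiced palatal nasal is [ɲ], so /ŋ/ → [ɲ].
The same rule applies at the second boundary: /n/ → [ɲ] next to /c/.

[nicɲacɲɔʂo]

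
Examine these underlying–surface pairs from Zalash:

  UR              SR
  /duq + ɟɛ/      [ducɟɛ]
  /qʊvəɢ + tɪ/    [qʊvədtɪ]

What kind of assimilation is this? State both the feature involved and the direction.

regressive place assimilation

Underlying /q/ is realised as [c] next to /ɟ/; /ɟ/ itself does not change.
/q/ is uvular while /ɟ/ is palatal; the output [c] is palatal, matching the trigger — so the feature that spreads is place.
Manner and voice are unchanged, so the assimilation is partial, not total.
The other alternating form patterns the same way: /ɢ/ → [d] before /t/ (uvular → alveolar, matching alveolar) — only place changes, and always toward the following segment.
The trigger is the following segment, so the direction is regressive (anticipatory).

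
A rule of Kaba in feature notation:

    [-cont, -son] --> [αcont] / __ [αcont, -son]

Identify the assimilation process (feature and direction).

The rule copies [cont] (continuancy) from the environment onto the target stops; since [±cont] encodes the stop/fricative manner contrast, the assimilating dimension is manner.
Since the environment is written after the underscore, the trigger follows the target; the direction is regressive.

regressive manner assimilation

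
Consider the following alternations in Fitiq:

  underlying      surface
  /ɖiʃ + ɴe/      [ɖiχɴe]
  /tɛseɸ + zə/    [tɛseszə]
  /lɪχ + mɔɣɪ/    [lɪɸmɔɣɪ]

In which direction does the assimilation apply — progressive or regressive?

The segment that alternates is /ʃ/, which surfaces as [χ] when adjacent to /ɴ/.
The change postalveolar → uvular matches the place of the following /ɴ/, identifying this as place assimilation.
The same holds elsewhere in the data: /ɸ/ → [s] before /z/ (bilabial → alveolar, matching alveolar); /χ/ → [ɸ] before /m/ (uvular → bilabial, matching bilabial) — only place changes, and always toward the following segment.
Since the segment that changes precedes the conditioning segment, the assimilation is regressive.

regressive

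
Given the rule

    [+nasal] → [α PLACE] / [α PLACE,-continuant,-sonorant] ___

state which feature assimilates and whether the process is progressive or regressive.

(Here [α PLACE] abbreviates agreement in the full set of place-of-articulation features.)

The shared variable α links the value of the place features (abbreviated [PLACE]) on the target to the same value on the neighbouring segment, so place is the feature that assimilates.
The conditioning segment sits to the left of the focus bar, meaning the trigger precedes the segment that changes — progressive assimilation.

progressive place assimilation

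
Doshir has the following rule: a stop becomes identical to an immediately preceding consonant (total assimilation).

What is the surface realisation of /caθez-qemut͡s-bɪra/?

[caθezzemut͡st͡sɪra]

/q/ is the segment targeted by the rule; it sits immediately after /z/, so it assimilates completely and surfaces as [z].
The same rule applies at the second boundary: /b/ → [t͡s] next to /t͡s/.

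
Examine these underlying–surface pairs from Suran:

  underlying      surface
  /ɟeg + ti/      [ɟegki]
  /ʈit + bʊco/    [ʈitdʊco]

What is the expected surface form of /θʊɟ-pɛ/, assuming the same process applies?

[θʊɟcɛ]

The data show progressive place assimilation: /t/ → [k] after /g/; /b/ → [d] after /t/. In each pair only place changes, matching the preceding consonant, while manner and voice stay constant.
The rule targets /p/ (voiceless bilabial stop), which sits after the trigger /ɟ/ (palatal).
Changing only its place to palatal gives [c] — the voiceless palatal stop.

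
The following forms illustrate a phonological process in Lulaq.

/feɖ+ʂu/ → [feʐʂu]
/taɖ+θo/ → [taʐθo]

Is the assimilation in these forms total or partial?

Underlying /ɖ/ is realised as [ʐ] next to /ʂ/; /ʂ/ itself does not change.
The change stop → fricative matches the manner of the following /ʂ/, identifying this as manner assimilation.
Place and voice are unchanged, so the assimilation is partial, not total.
The same holds elsewhere in the data: /ɖ/ → [ʐ] before /θ/ (stop → fricative, matching a fricative) — only manner changes, and always toward the following segment.

partial assimilation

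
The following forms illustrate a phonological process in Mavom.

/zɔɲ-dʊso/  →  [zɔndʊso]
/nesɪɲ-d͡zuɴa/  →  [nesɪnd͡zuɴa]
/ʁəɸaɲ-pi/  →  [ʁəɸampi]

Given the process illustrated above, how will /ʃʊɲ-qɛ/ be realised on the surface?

The data show regressive place assimilation: /ɲ/ → [n] before /d/; /ɲ/ → [n] before /d͡z/; /ɲ/ → [m] before /p/. In each pair only place changes, matching the following consonant, while manner and voice stay constant.
/ɲ/ is a voiced palatal nasal. The following trigger /q/ is uvular, so /ɲ/ must become uvular as well.
A voiced uvular nasal is [ɴ], so the surface segment is [ɴ].

[ʃʊɴqɛ]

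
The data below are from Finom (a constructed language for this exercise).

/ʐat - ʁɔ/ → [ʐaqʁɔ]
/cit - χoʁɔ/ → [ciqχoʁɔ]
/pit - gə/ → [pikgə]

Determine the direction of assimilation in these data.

Underlying /t/ is realised as [q] next to /ʁ/; /ʁ/ itself does not change.
The change alveolar → uvular matches the place of the following /ʁ/, identifying this as place assimilation.
The same holds elsewhere in the data: /t/ → [q] before /χ/ (alveolar → uvular, matching uvular); /t/ → [k] before /g/ (alveolar → velar, matching velar) — only place changes, and always toward the following segment.
The trigger is the following segment, so the direction is regressive (anticipatory).

regressive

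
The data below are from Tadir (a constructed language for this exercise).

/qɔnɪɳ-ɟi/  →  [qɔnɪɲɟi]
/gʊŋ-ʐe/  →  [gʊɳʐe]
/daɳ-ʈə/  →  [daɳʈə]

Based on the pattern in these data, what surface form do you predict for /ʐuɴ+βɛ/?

[ʐumβɛ]

The data show regressive place assimilation: /ɳ/ → [ɲ] before /ɟ/; /ŋ/ → [ɳ] before /ʐ/. In each pair only place changes, matching the following consonant, while manner and voice stay constant.
No alternation appears in [daɳʈə]: there the adjacent consonants already agree in place (/ɳ/ and /ʈ/ are both retroflex), so this form is consistent with the same rule.
The rule targets /ɴ/ (voiced uvular nasal), which sits before the trigger /β/ (bilabial).
A voiced bilabial nasal is [m], so the surface segment is [m].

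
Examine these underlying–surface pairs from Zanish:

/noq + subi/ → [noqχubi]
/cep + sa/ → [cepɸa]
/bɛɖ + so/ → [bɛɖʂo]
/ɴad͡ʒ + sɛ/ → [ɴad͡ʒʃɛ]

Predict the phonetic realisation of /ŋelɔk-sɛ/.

The data show progressive place assimilation: /s/ → [χ] after /q/; /s/ → [ɸ] after /p/; /s/ → [ʂ] after /ɖ/; /s/ → [ʃ] after /d͡ʒ/. In each pair only place changes, matching the preceding consonant, while manner and voice stay constant.
The rule targets /s/ (voiceless alveolar fricative), which sits after the trigger /k/ (velar).
Changing only its place to velar gives [x] — the voiceless velar fricative.

[ŋelɔkxɛ]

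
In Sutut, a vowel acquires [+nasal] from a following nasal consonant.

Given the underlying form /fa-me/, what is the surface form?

/a/ sits next to the nasal /m/ and is therefore nasalised to [ã].

[fãme]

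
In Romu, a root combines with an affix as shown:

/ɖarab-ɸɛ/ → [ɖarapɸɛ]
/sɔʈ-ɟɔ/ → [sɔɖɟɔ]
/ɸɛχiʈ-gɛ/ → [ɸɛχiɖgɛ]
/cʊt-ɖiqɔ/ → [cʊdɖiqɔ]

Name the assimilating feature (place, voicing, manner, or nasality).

Comparing underlying and surface forms, /b/ → [p] is the alternation; the neighbouring /ɸ/ is constant.
/b/ is voiced while /ɸ/ is voiceless; the output [p] is voiceless, matching the trigger — so the feature that spreads is voicing.
The other alternating forms pattern the same way: /ʈ/ → [ɖ] before /ɟ/ (voiceless → voiced, matching voiced); /ʈ/ → [ɖ] before /g/ (voiceless → voiced, matching voiced); /t/ → [d] before /ɖ/ (voiceless → voiced, matching voiced) — only voicing changes, and always toward the following segment.

voicing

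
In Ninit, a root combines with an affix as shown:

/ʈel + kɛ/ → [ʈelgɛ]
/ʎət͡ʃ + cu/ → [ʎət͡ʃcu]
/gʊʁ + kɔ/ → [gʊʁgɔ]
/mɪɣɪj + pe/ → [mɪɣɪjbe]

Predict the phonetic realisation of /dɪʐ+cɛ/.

[dɪʐɟɛ]

The data show progressive voicing assimilation: /k/ → [g] after /l/; /k/ → [g] after /ʁ/; /p/ → [b] after /j/. In each pair only voicing changes, matching the preceding consonant, while place and manner stay constant.
No alternation appears in [ʎət͡ʃcu]: there the adjacent consonants already agree in voicing (/c/ and /t͡ʃ/ are both voiceless), so this form is consistent with the same rule.
/c/ is a voiceless palatal stop. The preceding trigger /ʐ/ is voiced, so /c/ must become voiced as well.
The voiced palatal stop is [ɟ], so /c/ → [ɟ].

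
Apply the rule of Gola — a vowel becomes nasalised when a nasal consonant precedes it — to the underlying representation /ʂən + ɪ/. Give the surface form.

The vowel /ɪ/ is adjacent to the preceding nasal /n/, so it acquires [+nasal] and surfaces as [ɪ̃].

[ʂənɪ̃]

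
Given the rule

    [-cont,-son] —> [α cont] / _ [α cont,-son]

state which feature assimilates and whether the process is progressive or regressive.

The rule copies [cont] (continuancy) from the environment onto the target stops; since [±cont] encodes the stop/fricative manner contrast, the assimilating dimension is manner.
The conditioning segment sits to the right of the focus bar, meaning the trigger follows the segment that changes — regressive assimilation.

regressive manner assimilation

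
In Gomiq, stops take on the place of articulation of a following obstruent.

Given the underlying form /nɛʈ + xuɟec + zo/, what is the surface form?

[nɛkxuɟetzo]

/ʈ/ is a voiceless retroflex stop. The following trigger /x/ is velar, so /ʈ/ must become velar as well.
A voiceless velar stop is [k], so the surface segment is [k].
The same rule applies at the second boundary: /c/ → [t] next to /z/.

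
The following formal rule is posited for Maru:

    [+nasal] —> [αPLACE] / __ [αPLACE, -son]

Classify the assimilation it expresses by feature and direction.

The rule copies the place features (abbreviated [PLACE]) from the environment onto the target, so the assimilating feature is place.
The conditioning segment sits to the right of the focus bar, meaning the trigger follows the segment that changes — regressive assimilation.

regressive place assimilation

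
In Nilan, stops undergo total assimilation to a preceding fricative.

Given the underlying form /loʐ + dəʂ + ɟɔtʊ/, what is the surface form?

[loʐʐəʂʂɔtʊ]

/d/ is the segment targeted by the rule; it sits immediately after /ʐ/, so it assimilates completely and surfaces as [ʐ].
At the second juncture, /ɟ/ likewise becomes [ʂ] adjacent to /ʂ/.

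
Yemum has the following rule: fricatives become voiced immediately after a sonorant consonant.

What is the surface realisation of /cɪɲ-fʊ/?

[cɪɲvʊ]

The rule targets /f/ (voiceless labiodental fricative), which sits after the trigger /ɲ/ (voiced).
Changing only its voicing to voiced gives [v] — the voiced labiodental fricative.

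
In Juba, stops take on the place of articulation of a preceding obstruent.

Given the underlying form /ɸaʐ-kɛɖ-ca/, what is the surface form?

[ɸaʐʈɛɖʈa]

/k/ is a voiceless velar stop. The preceding trigger /ʐ/ is retroflex, so /k/ must become retroflex as well.
The voiceless retroflex stop is [ʈ], so /k/ → [ʈ].
At the second juncture, /c/ likewise becomes [ʈ] adjacent to /ɖ/.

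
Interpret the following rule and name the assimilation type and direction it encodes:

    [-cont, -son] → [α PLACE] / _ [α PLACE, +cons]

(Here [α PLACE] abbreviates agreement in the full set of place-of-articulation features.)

The rule copies the place features (abbreviated [PLACE]) from the environment onto the target, so the assimilating feature is place.
Since the environment is written after the underscore, the trigger follows the target; the direction is regressive.

regressive place assimilation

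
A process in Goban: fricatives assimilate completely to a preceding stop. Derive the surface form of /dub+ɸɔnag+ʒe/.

/ɸ/ is the segment targeted by the rule; it sits immediately after /b/, so it assimilates completely and surfaces as [b].
The same rule applies at the second boundary: /ʒ/ → [g] next to /g/.

[dubbɔnagge]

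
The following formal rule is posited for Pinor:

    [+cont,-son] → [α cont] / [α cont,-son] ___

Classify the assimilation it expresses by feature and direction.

The shared variable α links the value of [cont] on the target to that of the neighbouring obstruent. [cont] distinguishes stops from fricatives — a manner-of-articulation feature — so this is manner assimilation.
The conditioning segment sits to the left of the focus bar, meaning the trigger precedes the segment that changes — progressive assimilation.

progressive manner assimilation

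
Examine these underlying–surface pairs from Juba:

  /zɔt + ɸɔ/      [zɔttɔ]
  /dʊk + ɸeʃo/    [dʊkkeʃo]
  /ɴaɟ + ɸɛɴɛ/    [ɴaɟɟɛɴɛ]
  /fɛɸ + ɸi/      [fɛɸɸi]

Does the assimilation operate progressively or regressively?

The segment that alternates is /ɸ/, which surfaces as [t] when adjacent to /t/.
The output [t] is identical to the trigger /t/ — every feature (place, manner, voicing) has been copied — so this is total assimilation.
The remaining alternations confirm this: /ɸ/ → [k] after /k/; /ɸ/ → [ɟ] after /ɟ/ — in each case the output is a copy of the preceding consonant.
In [fɛɸɸi] the two consonants at the boundary are already identical (/ɸ/ + /ɸ/), so the rule applies vacuously and nothing changes.
Since the segment that changes follows the conditioning segment, the assimilation is progressive.

progressive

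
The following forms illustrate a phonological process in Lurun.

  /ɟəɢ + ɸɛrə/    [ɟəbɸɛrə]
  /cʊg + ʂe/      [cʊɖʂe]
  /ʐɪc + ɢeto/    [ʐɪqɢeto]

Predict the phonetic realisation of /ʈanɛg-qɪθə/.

[ʈanɛɢqɪθə]

The data show regressive place assimilation: /ɢ/ → [b] before /ɸ/; /g/ → [ɖ] before /ʂ/; /c/ → [q] before /ɢ/. In each pair only place changes, matching the following consonant, while manner and voice stay constant.
The rule targets /g/ (voiced velar stop), which sits before the trigger /q/ (uvular).
The voiced uvular stop is [ɢ], so /g/ → [ɢ].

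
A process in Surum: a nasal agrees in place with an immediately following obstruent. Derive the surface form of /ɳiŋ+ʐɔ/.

The rule targets /ŋ/ (voiced velar nasal), which sits before the trigger /ʐ/ (retroflex).
The voiced retroflex nasal is [ɳ], so /ŋ/ → [ɳ].

[ɳiɳʐɔ]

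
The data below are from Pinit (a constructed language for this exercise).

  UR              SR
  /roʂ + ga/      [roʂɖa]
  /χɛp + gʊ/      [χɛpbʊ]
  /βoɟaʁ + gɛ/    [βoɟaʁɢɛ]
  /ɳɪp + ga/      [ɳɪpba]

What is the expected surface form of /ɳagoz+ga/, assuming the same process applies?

The data show progressive place assimilation: /g/ → [ɖ] after /ʂ/; /g/ → [b] after /p/; /g/ → [ɢ] after /ʁ/. In each pair only place changes, matching the preceding consonant, while manner and voice stay constant.
The rule targets /g/ (voiced velar stop), which sits after the trigger /z/ (alveolar).
A voiced alveolar stop is [d], so the surface segment is [d].

[ɳagozda]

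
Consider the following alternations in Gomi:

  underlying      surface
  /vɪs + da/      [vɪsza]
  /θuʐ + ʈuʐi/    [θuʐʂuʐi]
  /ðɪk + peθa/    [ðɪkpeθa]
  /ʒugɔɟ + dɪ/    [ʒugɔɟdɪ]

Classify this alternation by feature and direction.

progressive manner assimilation

The segment that alternates is /d/, which surfaces as [z] when adjacent to /s/.
The change stop → fricative matches the manner of the preceding /s/, identifying this as manner assimilation.
Place and voice are unchanged, so the assimilation is partial, not total.
Checking the remaining alternation: /ʈ/ → [ʂ] after /ʐ/ (stop → fricative, matching a fricative) — only manner changes, and always toward the preceding segment.
No alternation appears in [ðɪkpeθa], [ʒugɔɟdɪ]: there the adjacent consonants already agree in manner (/p/ and /k/ are both stops; /d/ and /ɟ/ are both stops), so these forms are consistent with the same rule.
Since the segment that changes follows the conditioning segment, the assimilation is progressive.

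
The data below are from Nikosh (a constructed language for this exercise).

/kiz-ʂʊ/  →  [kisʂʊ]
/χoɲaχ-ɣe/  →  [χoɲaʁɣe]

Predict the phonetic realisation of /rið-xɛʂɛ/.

The data show regressive voicing assimilation: /z/ → [s] before /ʂ/; /χ/ → [ʁ] before /ɣ/. In each pair only voicing changes, matching the following consonant, while place and manner stay constant.
/ð/ is a voiced dental fricative. The following trigger /x/ is voiceless, so /ð/ must become voiceless as well.
The voiceless dental fricative is [θ], so /ð/ → [θ].

[riθxɛʂɛ]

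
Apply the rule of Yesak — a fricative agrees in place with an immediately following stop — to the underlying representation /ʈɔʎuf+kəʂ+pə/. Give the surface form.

The rule targets /f/ (voiceless labiodental fricative), which sits before the trigger /k/ (velar).
A voiceless velar fricative is [x], so the surface segment is [x].
At the second juncture, /ʂ/ likewise becomes [ɸ] adjacent to /p/.

[ʈɔʎuxkəɸpə]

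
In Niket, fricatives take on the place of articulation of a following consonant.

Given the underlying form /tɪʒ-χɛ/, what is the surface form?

The rule targets /ʒ/ (voiced postalveolar fricative), which sits before the trigger /χ/ (uvular).
The voiced uvular fricative is [ʁ], so /ʒ/ → [ʁ].

[tɪʁχɛ]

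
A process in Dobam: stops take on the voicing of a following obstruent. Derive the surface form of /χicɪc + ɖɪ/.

[χicɪɟɖɪ]

/c/ is a voiceless palatal stop. The following trigger /ɖ/ is voiced, so /c/ must become voiced as well.
A voiced palatal stop is [ɟ], so the surface segment is [ɟ].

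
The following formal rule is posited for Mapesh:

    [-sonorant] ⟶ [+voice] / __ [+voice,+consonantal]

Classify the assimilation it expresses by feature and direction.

regressive voicing assimilation

The target ([-sonorant], obstruents) acquires [+voice] next to a voiced consonant ([+voice,+consonantal]) — it takes on the voicing of its neighbour, so the feature that spreads is voicing.
Since the environment is written after the underscore, the trigger follows the target; the direction is regressive.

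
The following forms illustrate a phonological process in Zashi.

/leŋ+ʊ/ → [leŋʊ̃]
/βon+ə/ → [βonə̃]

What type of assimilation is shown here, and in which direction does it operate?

The vowel /ʊ/ surfaces as nasalised [ʊ̃] next to the preceding nasal /ŋ/ — it has acquired the [+nasal] feature of its neighbour.
The other form shows the same pattern: /ə/ → [ə̃] after /n/ — each time a vowel is nasalised next to a preceding nasal.
Because the conditioning nasal is to the left of the vowel that changes, the process is progressive (perseverative).

progressive nasality assimilation (vowel nasalisation)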